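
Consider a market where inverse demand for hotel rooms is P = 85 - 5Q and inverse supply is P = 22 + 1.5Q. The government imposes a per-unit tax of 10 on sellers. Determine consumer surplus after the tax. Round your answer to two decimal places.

Pre-tax equilibrium: 85 - 5Q = 22 + 1.5Q gives Q* = 9.6923, P* = 36.5385.
A tax on sellers shifts supply up by 10: 85 - 5Q = 22 + 1.5Q + 10, so Q_t = 8.1538. Buyers pay P_b = 44.2308; sellers receive P_s = P_b - 10 = 34.2308.
Consumer surplus is the triangle under demand above P_b: (1/2)(8.1538)(85 - 44.2308) = 166.213.

166.21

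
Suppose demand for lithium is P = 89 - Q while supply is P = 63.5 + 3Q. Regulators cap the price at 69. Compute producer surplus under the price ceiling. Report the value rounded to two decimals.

Without the control, 89 - Q = 63.5 + 3Q so Q* = 6.375 and P* = 82.625.
At P = 69, sellers supply (69 - 63.5)/3 = 1.8333 while buyers want more, so the quantity traded is 1.8333 at price 69.
PS is the triangle above supply below 69: (1/2)(1.8333)(69 - 63.5) = 5.0417.

5.04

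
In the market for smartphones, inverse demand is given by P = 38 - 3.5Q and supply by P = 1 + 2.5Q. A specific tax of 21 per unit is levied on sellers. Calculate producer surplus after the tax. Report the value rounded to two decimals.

8.89

Without the tax, 38 - 3.5Q = 1 + 2.5Q so Q* = 6.1667 and P* = 16.4167.
A tax on sellers shifts supply up by 21: 38 - 3.5Q = 1 + 2.5Q + 21, so Q_t = 2.6667. Buyers pay P_b = 28.6667; sellers receive P_s = P_b - 21 = 7.6667.
PS = (1/2)(Q_t)(P_s - 1) = (1/2)(2.6667)(6.6667) = 8.8889.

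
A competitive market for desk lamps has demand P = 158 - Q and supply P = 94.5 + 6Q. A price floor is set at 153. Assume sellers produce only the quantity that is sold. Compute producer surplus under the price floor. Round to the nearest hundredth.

Free-market equilibrium: 158 - Q = 94.5 + 6Q gives Q* = 9.0714, P* = 148.9286.
At the floor price 153, quantity demanded is (158 - 153)/1 = 5; demand is the short side, so Q = 5 trades at P = 153.
The supply price at Q = 5 is 124.5. PS is the trapezoid between 153 and supply over [0, 5]: (1/2)[(153 - 94.5) + (153 - 124.5)](5) = 217.5.

217.50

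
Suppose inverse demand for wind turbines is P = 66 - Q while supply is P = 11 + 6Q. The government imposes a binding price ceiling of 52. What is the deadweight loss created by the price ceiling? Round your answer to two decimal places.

Free-market equilibrium: 66 - Q = 11 + 6Q gives Q* = 7.8571, P* = 58.1429.
At the ceiling price 52, quantity supplied is (52 - 11)/6 = 6.8333; supply is the short side, so Q = 6.8333 trades at P = 52.
The lost-trades triangle has base Q* - 6.8333 = 1.0238 and height equal to the gap between the curves at Q = 6.8333, which is 59.1667 - 52 = 7.1667. DWL = (1/2)(1.0238)(7.1667) = 3.6687.

3.67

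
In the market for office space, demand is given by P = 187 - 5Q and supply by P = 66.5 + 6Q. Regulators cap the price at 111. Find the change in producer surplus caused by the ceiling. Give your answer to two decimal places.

-194.99

Without the control, 187 - 5Q = 66.5 + 6Q so Q* = 10.9545 and P* = 132.2273.
At the ceiling price 111, quantity supplied is (111 - 66.5)/6 = 7.4167; supply is the short side, so Q = 7.4167 trades at P = 111.
PS goes from (1/2)(10.9545)(65.7273) = 360.0062 to 165.0208 (computed as (111 - 66.5)(7.4167) - (1/2)(6)(7.4167)^2), a change of -194.9854.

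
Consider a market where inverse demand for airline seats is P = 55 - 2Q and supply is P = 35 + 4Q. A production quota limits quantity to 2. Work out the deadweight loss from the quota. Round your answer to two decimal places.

Unrestricted equilibrium: Q* = (55 - 35)/(2 + 4) = 3.3333.
At Q = 2 the demand price is 55 - 2(2) = 51 and the supply price is 35 + 4(2) = 43.
DWL = (1/2)(gap between curves at 2) x (Q* - 2) = (1/2)(8)(1.3333) = 5.3333.

5.33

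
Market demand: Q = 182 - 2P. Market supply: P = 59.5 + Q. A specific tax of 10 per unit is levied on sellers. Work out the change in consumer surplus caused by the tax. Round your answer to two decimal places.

Rewriting demand in inverse form: P = 91 - 0.5Q.
Pre-tax equilibrium: 91 - 0.5Q = 59.5 + Q gives Q* = 21, P* = 80.5.
With the tax, sellers need 10 more per unit: 91 - 0.5Q = 59.5 + Q + 10, so Q_t = 14.3333. Buyers pay P_b = 83.8333; sellers receive P_s = P_b - 10 = 73.8333.
CS falls from (1/2)(21)(10.5) = 110.25 to (1/2)(14.3333)(7.1667) = 51.3611, a change of -58.8889.

-58.89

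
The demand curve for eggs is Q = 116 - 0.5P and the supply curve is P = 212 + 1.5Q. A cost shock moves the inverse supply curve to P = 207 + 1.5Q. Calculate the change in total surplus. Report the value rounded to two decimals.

Rewriting demand in inverse form: P = 232 - 2Q.
Initial equilibrium: Q_0 = 5.7143, P_0 = 220.5714; CS_0 = (1/2)(5.7143)(11.4286) = 32.6531, PS_0 = (1/2)(5.7143)(8.5714) = 24.4898.
New equilibrium: 232 - 2Q = 207 + 1.5Q gives Q_1 = 7.1429, P_1 = 217.7143; CS_1 = 51.0204, PS_1 = 38.2653.
Change in total surplus = (51.0204 + 38.2653) - (32.6531 + 24.4898) = 32.1429.

32.14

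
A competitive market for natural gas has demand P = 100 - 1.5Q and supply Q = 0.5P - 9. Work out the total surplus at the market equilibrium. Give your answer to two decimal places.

960.57

Rewriting supply in inverse form: P = 18 + 2Q.
Equilibrium: 100 - 1.5Q = 18 + 2Q, so Q* = 23.4286 and P* = 64.8571.
CS = (1/2)(23.4286)(35.1429) = 411.6735 and PS = (1/2)(23.4286)(46.8571) = 548.898, so total surplus = 960.5714.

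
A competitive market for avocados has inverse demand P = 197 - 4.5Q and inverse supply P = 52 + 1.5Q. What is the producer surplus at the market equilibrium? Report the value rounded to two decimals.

438.02

Equilibrium: 197 - 4.5Q = 52 + 1.5Q, so Q* = 24.1667 and P* = 88.25.
Producer surplus is the triangle above supply below P*: (1/2)(24.1667)(88.25 - 52) = (1/2)(24.1667)(36.25) = 438.0208.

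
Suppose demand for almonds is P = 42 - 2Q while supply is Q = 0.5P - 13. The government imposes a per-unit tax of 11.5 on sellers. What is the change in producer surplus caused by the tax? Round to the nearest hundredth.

Rewriting supply in inverse form: P = 26 + 2Q.
Pre-tax equilibrium: 42 - 2Q = 26 + 2Q gives Q* = 4, P* = 34.
A tax on sellers shifts supply up by 11.5: 42 - 2Q = 26 + 2Q + 11.5, so Q_t = 1.125. Buyers pay P_b = 39.75; sellers receive P_s = P_b - 11.5 = 28.25.
Producers lose the trapezoid between P_s and P* out to Q_t plus the triangle from Q_t to Q*: change in PS = 1.2656 - 16 = -14.7344.

-14.73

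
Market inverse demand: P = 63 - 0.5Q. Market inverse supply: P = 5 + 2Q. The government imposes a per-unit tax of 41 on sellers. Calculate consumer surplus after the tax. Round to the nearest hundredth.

11.56

Pre-tax equilibrium: 63 - 0.5Q = 5 + 2Q gives Q* = 23.2, P* = 51.4.
A tax on sellers shifts supply up by 41: 63 - 0.5Q = 5 + 2Q + 41, so Q_t = 6.8. Buyers pay P_b = 59.6; sellers receive P_s = P_b - 41 = 18.6.
Consumer surplus is the triangle under demand above P_b: (1/2)(6.8)(63 - 59.6) = 11.56.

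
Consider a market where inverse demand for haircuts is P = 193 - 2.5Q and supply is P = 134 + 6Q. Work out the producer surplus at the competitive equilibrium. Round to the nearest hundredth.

Set 193 - 2.5Q = 134 + 6Q, which gives 59 = 8.5Q, so Q* = 6.9412 and P* = 193 - 2.5(6.9412) = 175.6471.
The supply curve's price intercept is 134, so PS = (1/2)(Q*)(P* - 134) = (1/2)(6.9412)(41.6471) = 144.5398.

144.54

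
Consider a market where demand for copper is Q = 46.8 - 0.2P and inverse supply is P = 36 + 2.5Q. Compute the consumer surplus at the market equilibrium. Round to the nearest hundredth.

1742.40

Rewriting demand in inverse form: P = 234 - 5Q.
Set 234 - 5Q = 36 + 2.5Q, which gives 198 = 7.5Q, so Q* = 26.4 and P* = 234 - 5(26.4) = 102.
The demand choke price is 234, so CS = (1/2)(Q*)(234 - P*) = (1/2)(26.4)(132) = 1742.4.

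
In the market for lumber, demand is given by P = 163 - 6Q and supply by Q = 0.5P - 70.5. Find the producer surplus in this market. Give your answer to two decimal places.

Rewriting supply in inverse form: P = 141 + 2Q.
Equilibrium: 163 - 6Q = 141 + 2Q, so Q* = 2.75 and P* = 146.5.
Producer surplus is the triangle above supply below P*: (1/2)(2.75)(146.5 - 141) = (1/2)(2.75)(5.5) = 7.5625.

7.56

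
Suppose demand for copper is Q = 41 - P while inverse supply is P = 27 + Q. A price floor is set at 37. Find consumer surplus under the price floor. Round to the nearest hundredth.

8.00

Rewriting demand in inverse form: P = 41 - Q.
Free-market equilibrium: 41 - Q = 27 + Q gives Q* = 7, P* = 34.
At the floor price 37, quantity demanded is (41 - 37)/1 = 4; demand is the short side, so Q = 4 trades at P = 37.
CS is the triangle under demand above 37: (1/2)(4)(41 - 37) = 8.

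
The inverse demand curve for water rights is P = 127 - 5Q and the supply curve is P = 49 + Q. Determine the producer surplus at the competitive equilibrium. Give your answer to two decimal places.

84.50

Set 127 - 5Q = 49 + Q, which gives 78 = 6Q, so Q* = 13 and P* = 127 - 5(13) = 62.
PS is the area between P* and the supply curve from 0 to Q*: (1/2)(13)(13) = 84.5.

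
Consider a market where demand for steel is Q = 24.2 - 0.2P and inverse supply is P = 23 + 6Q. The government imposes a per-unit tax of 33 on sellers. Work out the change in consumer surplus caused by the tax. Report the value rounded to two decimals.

-111.14

Rewriting demand in inverse form: P = 121 - 5Q.
Without the tax, 121 - 5Q = 23 + 6Q so Q* = 8.9091 and P* = 76.4545.
A tax on sellers shifts supply up by 33: 121 - 5Q = 23 + 6Q + 33, so Q_t = 5.9091. Buyers pay P_b = 91.4545; sellers receive P_s = P_b - 33 = 58.4545.
Consumers lose the trapezoid between P* and P_b out to Q_t plus the triangle from Q_t to Q*: change in CS = 87.2934 - 198.4298 = -111.1364.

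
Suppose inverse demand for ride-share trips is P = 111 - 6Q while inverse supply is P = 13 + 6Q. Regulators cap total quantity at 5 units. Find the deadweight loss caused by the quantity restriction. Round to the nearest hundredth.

Unrestricted equilibrium: Q* = (111 - 13)/(6 + 6) = 8.1667.
At Q = 5 the demand price is 111 - 6(5) = 81 and the supply price is 13 + 6(5) = 43.
DWL = (1/2)(gap between curves at 5) x (Q* - 5) = (1/2)(38)(3.1667) = 60.1667.

60.17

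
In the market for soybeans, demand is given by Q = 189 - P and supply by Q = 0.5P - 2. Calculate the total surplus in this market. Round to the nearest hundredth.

Rewriting demand in inverse form: P = 189 - Q.
Rewriting supply in inverse form: P = 4 + 2Q.
Setting demand equal to supply, 185 = 3Q, so Q* = 61.6667 and P* = 127.3333.
Total surplus is the full triangle between the curves from 0 to Q*: (1/2)(61.6667)(189 - 4) = 5704.1667.

5704.17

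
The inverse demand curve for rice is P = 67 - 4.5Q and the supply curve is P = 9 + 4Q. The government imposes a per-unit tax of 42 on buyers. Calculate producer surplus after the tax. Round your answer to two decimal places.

Pre-tax equilibrium: 67 - 4.5Q = 9 + 4Q gives Q* = 6.8235, P* = 36.2941.
With the tax, buyers' net willingness to pay falls by 42: (67 - 42) - 4.5Q = 9 + 4Q, so Q_t = 1.8824. Buyers pay P_b = 58.5294; sellers receive P_s = P_b - 42 = 16.5294.
Producer surplus is the triangle above supply below P_s: (1/2)(1.8824)(16.5294 - 9) = 7.0865.

7.09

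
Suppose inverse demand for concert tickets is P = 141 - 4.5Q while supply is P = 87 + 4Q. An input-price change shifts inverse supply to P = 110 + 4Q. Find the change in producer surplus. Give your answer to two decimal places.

Initial equilibrium: Q_0 = 6.3529, P_0 = 112.4118; CS_0 = (1/2)(6.3529)(28.5882) = 90.8097, PS_0 = (1/2)(6.3529)(25.4118) = 80.7197.
New equilibrium: 141 - 4.5Q = 110 + 4Q gives Q_1 = 3.6471, P_1 = 124.5882; CS_1 = 29.9273, PS_1 = 26.6021.
Change in producer surplus = 26.6021 - 80.7197 = -54.1176.

-54.12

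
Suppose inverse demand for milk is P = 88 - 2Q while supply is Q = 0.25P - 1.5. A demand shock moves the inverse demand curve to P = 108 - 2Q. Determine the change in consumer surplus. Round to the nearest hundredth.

102.22

Rewriting supply in inverse form: P = 6 + 4Q.
Initial equilibrium: Q_0 = 13.6667, P_0 = 60.6667; CS_0 = (1/2)(13.6667)(27.3333) = 186.7778, PS_0 = (1/2)(13.6667)(54.6667) = 373.5556.
New equilibrium: 108 - 2Q = 6 + 4Q gives Q_1 = 17, P_1 = 74; CS_1 = 289, PS_1 = 578.
Change in consumer surplus = 289 - 186.7778 = 102.2222.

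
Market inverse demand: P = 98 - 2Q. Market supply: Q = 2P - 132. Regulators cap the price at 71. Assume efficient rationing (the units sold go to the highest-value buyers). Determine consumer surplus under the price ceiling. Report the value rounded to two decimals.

170.00

Rewriting supply in inverse form: P = 66 + 0.5Q.
Free-market equilibrium: 98 - 2Q = 66 + 0.5Q gives Q* = 12.8, P* = 72.4.
At the ceiling price 71, quantity supplied is (71 - 66)/0.5 = 10; supply is the short side, so Q = 10 trades at P = 71.
The demand price at Q = 10 is 78. CS is the trapezoid between demand and 71 over [0, 10]: (1/2)[(98 - 71) + (78 - 71)](10) = 170.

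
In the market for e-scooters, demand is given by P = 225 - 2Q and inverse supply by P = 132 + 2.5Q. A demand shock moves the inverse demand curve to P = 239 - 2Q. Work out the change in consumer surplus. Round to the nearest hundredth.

Initial equilibrium: Q_0 = 20.6667, P_0 = 183.6667; CS_0 = (1/2)(20.6667)(41.3333) = 427.1111, PS_0 = (1/2)(20.6667)(51.6667) = 533.8889.
New equilibrium: 239 - 2Q = 132 + 2.5Q gives Q_1 = 23.7778, P_1 = 191.4444; CS_1 = 565.3827, PS_1 = 706.7284.
Change in consumer surplus = 565.3827 - 427.1111 = 138.2716.

138.27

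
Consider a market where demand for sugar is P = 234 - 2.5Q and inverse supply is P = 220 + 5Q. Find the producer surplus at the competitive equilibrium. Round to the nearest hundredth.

Set 234 - 2.5Q = 220 + 5Q, which gives 14 = 7.5Q, so Q* = 1.8667 and P* = 234 - 2.5(1.8667) = 229.3333.
PS is the area between P* and the supply curve from 0 to Q*: (1/2)(1.8667)(9.3333) = 8.7111.

8.71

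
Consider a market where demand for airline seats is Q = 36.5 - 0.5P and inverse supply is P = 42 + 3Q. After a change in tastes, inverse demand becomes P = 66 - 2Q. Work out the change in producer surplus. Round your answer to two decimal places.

-23.10

Rewriting demand in inverse form: P = 73 - 2Q.
Initial equilibrium: Q_0 = 6.2, P_0 = 60.6; CS_0 = (1/2)(6.2)(12.4) = 38.44, PS_0 = (1/2)(6.2)(18.6) = 57.66.
New equilibrium: 66 - 2Q = 42 + 3Q gives Q_1 = 4.8, P_1 = 56.4; CS_1 = 23.04, PS_1 = 34.56.
Change in producer surplus = 34.56 - 57.66 = -23.1.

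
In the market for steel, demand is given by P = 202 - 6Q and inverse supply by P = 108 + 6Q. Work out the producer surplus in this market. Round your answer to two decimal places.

Set 202 - 6Q = 108 + 6Q, which gives 94 = 12Q, so Q* = 7.8333 and P* = 202 - 6(7.8333) = 155.
Producer surplus is the triangle above supply below P*: (1/2)(7.8333)(155 - 108) = (1/2)(7.8333)(47) = 184.0833.

184.08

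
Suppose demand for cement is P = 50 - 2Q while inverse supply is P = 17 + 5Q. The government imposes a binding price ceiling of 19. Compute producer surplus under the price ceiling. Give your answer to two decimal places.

0.40

Without the control, 50 - 2Q = 17 + 5Q so Q* = 4.7143 and P* = 40.5714.
At the ceiling price 19, quantity supplied is (19 - 17)/5 = 0.4; supply is the short side, so Q = 0.4 trades at P = 19.
PS is the triangle above supply below 19: (1/2)(0.4)(19 - 17) = 0.4.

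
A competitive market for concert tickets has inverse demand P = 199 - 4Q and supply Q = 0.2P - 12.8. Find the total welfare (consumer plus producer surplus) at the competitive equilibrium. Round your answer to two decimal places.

Rewriting supply in inverse form: P = 64 + 5Q.
Setting demand equal to supply, 135 = 9Q, so Q* = 15 and P* = 139.
Total surplus is the full triangle between the curves from 0 to Q*: (1/2)(15)(199 - 64) = 1012.5.

1012.50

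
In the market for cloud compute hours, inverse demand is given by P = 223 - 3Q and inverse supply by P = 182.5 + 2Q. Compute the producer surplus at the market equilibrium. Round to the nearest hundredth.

65.61

Equilibrium: 223 - 3Q = 182.5 + 2Q, so Q* = 8.1 and P* = 198.7.
Producer surplus is the triangle above supply below P*: (1/2)(8.1)(198.7 - 182.5) = (1/2)(8.1)(16.2) = 65.61.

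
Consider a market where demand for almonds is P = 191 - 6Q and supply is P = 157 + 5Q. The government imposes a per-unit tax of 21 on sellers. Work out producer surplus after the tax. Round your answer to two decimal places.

Without the tax, 191 - 6Q = 157 + 5Q so Q* = 3.0909 and P* = 172.4545.
A tax on sellers shifts supply up by 21: 191 - 6Q = 157 + 5Q + 21, so Q_t = 1.1818. Buyers pay P_b = 183.9091; sellers receive P_s = P_b - 21 = 162.9091.
Producer surplus is the triangle above supply below P_s: (1/2)(1.1818)(162.9091 - 157) = 3.4917.

3.49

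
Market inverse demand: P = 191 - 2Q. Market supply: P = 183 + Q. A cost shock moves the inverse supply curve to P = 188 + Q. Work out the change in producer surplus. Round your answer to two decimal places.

-3.06

Initial equilibrium: Q_0 = 2.6667, P_0 = 185.6667; CS_0 = (1/2)(2.6667)(5.3333) = 7.1111, PS_0 = (1/2)(2.6667)(2.6667) = 3.5556.
New equilibrium: 191 - 2Q = 188 + Q gives Q_1 = 1, P_1 = 189; CS_1 = 1, PS_1 = 0.5.
Change in producer surplus = 0.5 - 3.5556 = -3.0556.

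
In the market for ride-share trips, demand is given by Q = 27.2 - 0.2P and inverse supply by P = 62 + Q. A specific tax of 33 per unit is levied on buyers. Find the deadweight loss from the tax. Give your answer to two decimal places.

Rewriting demand in inverse form: P = 136 - 5Q.
Without the tax, 136 - 5Q = 62 + Q so Q* = 12.3333 and P* = 74.3333.
A tax on buyers shifts demand down by 33: (136 - 33) - 5Q = 62 + Q, so Q_t = 6.8333. Buyers pay P_b = 101.8333; sellers receive P_s = P_b - 33 = 68.8333.
Deadweight loss is the triangle between the curves from Q_t to Q*: (1/2)(12.3333 - 6.8333)(33) = 90.75.

90.75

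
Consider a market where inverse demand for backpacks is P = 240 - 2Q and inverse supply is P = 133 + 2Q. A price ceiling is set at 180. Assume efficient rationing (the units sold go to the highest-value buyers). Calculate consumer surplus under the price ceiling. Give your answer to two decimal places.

857.75

Without the control, 240 - 2Q = 133 + 2Q so Q* = 26.75 and P* = 186.5.
At P = 180, sellers supply (180 - 133)/2 = 23.5 while buyers want more, so the quantity traded is 23.5 at price 180.
The demand price at Q = 23.5 is 193. CS is the trapezoid between demand and 180 over [0, 23.5]: (1/2)[(240 - 180) + (193 - 180)](23.5) = 857.75.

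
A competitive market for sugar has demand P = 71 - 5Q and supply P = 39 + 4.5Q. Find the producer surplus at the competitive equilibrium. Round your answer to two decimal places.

25.53

Equilibrium: 71 - 5Q = 39 + 4.5Q, so Q* = 3.3684 and P* = 54.1579.
Producer surplus is the triangle above supply below P*: (1/2)(3.3684)(54.1579 - 39) = (1/2)(3.3684)(15.1579) = 25.5291.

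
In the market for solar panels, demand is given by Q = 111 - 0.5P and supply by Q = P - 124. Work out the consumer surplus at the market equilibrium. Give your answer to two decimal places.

1067.11

Rewriting demand in inverse form: P = 222 - 2Q.
Rewriting supply in inverse form: P = 124 + Q.
Set 222 - 2Q = 124 + Q, which gives 98 = 3Q, so Q* = 32.6667 and P* = 222 - 2(32.6667) = 156.6667.
The demand choke price is 222, so CS = (1/2)(Q*)(222 - P*) = (1/2)(32.6667)(65.3333) = 1067.1111.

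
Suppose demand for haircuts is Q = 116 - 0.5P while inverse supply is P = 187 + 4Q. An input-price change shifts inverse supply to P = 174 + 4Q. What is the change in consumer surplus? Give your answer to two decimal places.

37.19

Rewriting demand in inverse form: P = 232 - 2Q.
Initial equilibrium: Q_0 = 7.5, P_0 = 217; CS_0 = (1/2)(7.5)(15) = 56.25, PS_0 = (1/2)(7.5)(30) = 112.5.
New equilibrium: 232 - 2Q = 174 + 4Q gives Q_1 = 9.6667, P_1 = 212.6667; CS_1 = 93.4444, PS_1 = 186.8889.
Change in consumer surplus = 93.4444 - 56.25 = 37.1944.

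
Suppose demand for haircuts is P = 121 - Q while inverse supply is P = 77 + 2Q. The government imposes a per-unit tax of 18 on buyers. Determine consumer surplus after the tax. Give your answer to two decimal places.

Without the tax, 121 - Q = 77 + 2Q so Q* = 14.6667 and P* = 106.3333.
A tax on buyers shifts demand down by 18: (121 - 18) - Q = 77 + 2Q, so Q_t = 8.6667. Buyers pay P_b = 112.3333; sellers receive P_s = P_b - 18 = 94.3333.
Consumer surplus is the triangle under demand above P_b: (1/2)(8.6667)(121 - 112.3333) = 37.5556.

37.56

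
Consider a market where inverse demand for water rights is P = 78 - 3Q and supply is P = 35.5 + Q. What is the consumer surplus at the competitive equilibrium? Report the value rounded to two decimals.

169.34

Equilibrium: 78 - 3Q = 35.5 + Q, so Q* = 10.625 and P* = 46.125.
The demand choke price is 78, so CS = (1/2)(Q*)(78 - P*) = (1/2)(10.625)(31.875) = 169.3359.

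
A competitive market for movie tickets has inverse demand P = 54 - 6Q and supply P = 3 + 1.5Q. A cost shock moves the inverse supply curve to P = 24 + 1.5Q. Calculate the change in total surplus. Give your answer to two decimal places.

Initial equilibrium: Q_0 = 6.8, P_0 = 13.2; CS_0 = (1/2)(6.8)(40.8) = 138.72, PS_0 = (1/2)(6.8)(10.2) = 34.68.
New equilibrium: 54 - 6Q = 24 + 1.5Q gives Q_1 = 4, P_1 = 30; CS_1 = 48, PS_1 = 12.
Change in total surplus = (48 + 12) - (138.72 + 34.68) = -113.4.

-113.40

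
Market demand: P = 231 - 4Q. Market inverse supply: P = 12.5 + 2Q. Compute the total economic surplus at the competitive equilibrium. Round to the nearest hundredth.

3978.52

Setting demand equal to supply, 218.5 = 6Q, so Q* = 36.4167 and P* = 85.3333.
Total surplus is the full triangle between the curves from 0 to Q*: (1/2)(36.4167)(231 - 12.5) = 3978.5208.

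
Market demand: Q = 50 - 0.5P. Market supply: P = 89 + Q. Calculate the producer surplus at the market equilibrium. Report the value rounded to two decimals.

6.72

Rewriting demand in inverse form: P = 100 - 2Q.
Setting demand equal to supply, 11 = 3Q, so Q* = 3.6667 and P* = 92.6667.
PS is the area between P* and the supply curve from 0 to Q*: (1/2)(3.6667)(3.6667) = 6.7222.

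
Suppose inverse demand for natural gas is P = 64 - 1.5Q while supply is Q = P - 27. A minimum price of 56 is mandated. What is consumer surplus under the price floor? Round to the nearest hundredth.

Rewriting supply in inverse form: P = 27 + Q.
Free-market equilibrium: 64 - 1.5Q = 27 + Q gives Q* = 14.8, P* = 41.8.
At P = 56, buyers demand (64 - 56)/1.5 = 5.3333 while sellers would supply more, so the quantity traded is 5.3333 at price 56.
CS is the triangle under demand above 56: (1/2)(5.3333)(64 - 56) = 21.3333.

21.33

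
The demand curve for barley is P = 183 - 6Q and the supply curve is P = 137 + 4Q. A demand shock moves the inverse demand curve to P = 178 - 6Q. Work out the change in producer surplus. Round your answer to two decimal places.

Initial equilibrium: Q_0 = 4.6, P_0 = 155.4; CS_0 = (1/2)(4.6)(27.6) = 63.48, PS_0 = (1/2)(4.6)(18.4) = 42.32.
New equilibrium: 178 - 6Q = 137 + 4Q gives Q_1 = 4.1, P_1 = 153.4; CS_1 = 50.43, PS_1 = 33.62.
Change in producer surplus = 33.62 - 42.32 = -8.7.

-8.70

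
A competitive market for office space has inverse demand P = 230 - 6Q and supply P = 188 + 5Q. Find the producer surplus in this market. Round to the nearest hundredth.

36.45

Setting demand equal to supply, 42 = 11Q, so Q* = 3.8182 and P* = 207.0909.
PS is the area between P* and the supply curve from 0 to Q*: (1/2)(3.8182)(19.0909) = 36.4463.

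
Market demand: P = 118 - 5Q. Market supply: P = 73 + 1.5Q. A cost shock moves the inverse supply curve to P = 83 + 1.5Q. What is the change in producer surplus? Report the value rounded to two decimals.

-14.20

Initial equilibrium: Q_0 = 6.9231, P_0 = 83.3846; CS_0 = (1/2)(6.9231)(34.6154) = 119.8225, PS_0 = (1/2)(6.9231)(10.3846) = 35.9467.
New equilibrium: 118 - 5Q = 83 + 1.5Q gives Q_1 = 5.3846, P_1 = 91.0769; CS_1 = 72.4852, PS_1 = 21.7456.
Change in producer surplus = 21.7456 - 35.9467 = -14.2012.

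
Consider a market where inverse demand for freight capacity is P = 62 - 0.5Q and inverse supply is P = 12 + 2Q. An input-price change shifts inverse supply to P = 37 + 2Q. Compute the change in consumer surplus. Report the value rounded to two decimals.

Initial equilibrium: Q_0 = 20, P_0 = 52; CS_0 = (1/2)(20)(10) = 100, PS_0 = (1/2)(20)(40) = 400.
New equilibrium: 62 - 0.5Q = 37 + 2Q gives Q_1 = 10, P_1 = 57; CS_1 = 25, PS_1 = 100.
Change in consumer surplus = 25 - 100 = -75.

-75.00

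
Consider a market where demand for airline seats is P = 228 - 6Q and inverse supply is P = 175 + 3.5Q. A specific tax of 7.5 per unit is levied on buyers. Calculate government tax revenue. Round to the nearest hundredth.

Without the tax, 228 - 6Q = 175 + 3.5Q so Q* = 5.5789 and P* = 194.5263.
A tax on buyers shifts demand down by 7.5: (228 - 7.5) - 6Q = 175 + 3.5Q, so Q_t = 4.7895. Buyers pay P_b = 199.2632; sellers receive P_s = P_b - 7.5 = 191.7632.
Revenue is the tax times quantity traded: 7.5 x 4.7895 = 35.9211.

35.92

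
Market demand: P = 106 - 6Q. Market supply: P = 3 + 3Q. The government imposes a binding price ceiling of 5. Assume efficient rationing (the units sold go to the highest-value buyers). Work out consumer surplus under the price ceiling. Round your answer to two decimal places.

Free-market equilibrium: 106 - 6Q = 3 + 3Q gives Q* = 11.4444, P* = 37.3333.
At P = 5, sellers supply (5 - 3)/3 = 0.6667 while buyers want more, so the quantity traded is 0.6667 at price 5.
The demand price at Q = 0.6667 is 102. CS is the trapezoid between demand and 5 over [0, 0.6667]: (1/2)[(106 - 5) + (102 - 5)](0.6667) = 66.

66.00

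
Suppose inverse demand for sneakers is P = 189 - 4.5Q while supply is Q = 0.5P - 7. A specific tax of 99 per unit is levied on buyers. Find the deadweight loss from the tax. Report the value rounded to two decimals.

753.92

Rewriting supply in inverse form: P = 14 + 2Q.
Pre-tax equilibrium: 189 - 4.5Q = 14 + 2Q gives Q* = 26.9231, P* = 67.8462.
With the tax, buyers' net willingness to pay falls by 99: (189 - 99) - 4.5Q = 14 + 2Q, so Q_t = 11.6923. Buyers pay P_b = 136.3846; sellers receive P_s = P_b - 99 = 37.3846.
Deadweight loss is the triangle between the curves from Q_t to Q*: (1/2)(26.9231 - 11.6923)(99) = 753.9231.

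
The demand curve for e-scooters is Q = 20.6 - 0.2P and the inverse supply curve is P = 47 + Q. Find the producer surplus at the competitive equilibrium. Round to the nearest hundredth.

43.56

Rewriting demand in inverse form: P = 103 - 5Q.
Equilibrium: 103 - 5Q = 47 + Q, so Q* = 9.3333 and P* = 56.3333.
The supply curve's price intercept is 47, so PS = (1/2)(Q*)(P* - 47) = (1/2)(9.3333)(9.3333) = 43.5556.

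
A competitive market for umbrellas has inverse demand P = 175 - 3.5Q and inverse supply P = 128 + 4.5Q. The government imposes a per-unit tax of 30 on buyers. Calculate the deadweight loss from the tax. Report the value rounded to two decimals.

56.25

Pre-tax equilibrium: 175 - 3.5Q = 128 + 4.5Q gives Q* = 5.875, P* = 154.4375.
With the tax, buyers' net willingness to pay falls by 30: (175 - 30) - 3.5Q = 128 + 4.5Q, so Q_t = 2.125. Buyers pay P_b = 167.5625; sellers receive P_s = P_b - 30 = 137.5625.
Deadweight loss is the triangle between the curves from Q_t to Q*: (1/2)(5.875 - 2.125)(30) = 56.25.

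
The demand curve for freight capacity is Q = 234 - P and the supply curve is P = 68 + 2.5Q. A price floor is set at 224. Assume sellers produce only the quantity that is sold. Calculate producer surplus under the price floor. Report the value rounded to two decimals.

1435.00

Rewriting demand in inverse form: P = 234 - Q.
Free-market equilibrium: 234 - Q = 68 + 2.5Q gives Q* = 47.4286, P* = 186.5714.
At P = 224, buyers demand (234 - 224)/1 = 10 while sellers would supply more, so the quantity traded is 10 at price 224.
The supply price at Q = 10 is 93. PS is the trapezoid between 224 and supply over [0, 10]: (1/2)[(224 - 68) + (224 - 93)](10) = 1435.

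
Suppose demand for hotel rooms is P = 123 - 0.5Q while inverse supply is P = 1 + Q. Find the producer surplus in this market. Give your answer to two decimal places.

Equilibrium: 123 - 0.5Q = 1 + Q, so Q* = 81.3333 and P* = 82.3333.
The supply curve's price intercept is 1, so PS = (1/2)(Q*)(P* - 1) = (1/2)(81.3333)(81.3333) = 3307.5556.

3307.56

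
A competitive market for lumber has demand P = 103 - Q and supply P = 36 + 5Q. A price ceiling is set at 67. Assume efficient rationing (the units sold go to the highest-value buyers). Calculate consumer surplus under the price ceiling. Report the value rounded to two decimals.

203.98

Without the control, 103 - Q = 36 + 5Q so Q* = 11.1667 and P* = 91.8333.
At the ceiling price 67, quantity supplied is (67 - 36)/5 = 6.2; supply is the short side, so Q = 6.2 trades at P = 67.
The demand price at Q = 6.2 is 96.8. CS is the trapezoid between demand and 67 over [0, 6.2]: (1/2)[(103 - 67) + (96.8 - 67)](6.2) = 203.98.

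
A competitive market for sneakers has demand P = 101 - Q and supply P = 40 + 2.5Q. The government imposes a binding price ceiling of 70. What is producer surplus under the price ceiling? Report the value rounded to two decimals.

180.00

Without the control, 101 - Q = 40 + 2.5Q so Q* = 17.4286 and P* = 83.5714.
At the ceiling price 70, quantity supplied is (70 - 40)/2.5 = 12; supply is the short side, so Q = 12 trades at P = 70.
PS is the triangle above supply below 70: (1/2)(12)(70 - 40) = 180.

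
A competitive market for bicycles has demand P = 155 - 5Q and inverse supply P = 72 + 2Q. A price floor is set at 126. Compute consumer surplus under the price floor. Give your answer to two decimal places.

84.10

Free-market equilibrium: 155 - 5Q = 72 + 2Q gives Q* = 11.8571, P* = 95.7143.
At P = 126, buyers demand (155 - 126)/5 = 5.8 while sellers would supply more, so the quantity traded is 5.8 at price 126.
CS is the triangle under demand above 126: (1/2)(5.8)(155 - 126) = 84.1.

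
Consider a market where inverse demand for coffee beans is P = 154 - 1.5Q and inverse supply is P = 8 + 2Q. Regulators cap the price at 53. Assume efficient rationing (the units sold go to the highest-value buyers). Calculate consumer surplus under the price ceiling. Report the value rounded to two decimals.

1892.81

Free-market equilibrium: 154 - 1.5Q = 8 + 2Q gives Q* = 41.7143, P* = 91.4286.
At P = 53, sellers supply (53 - 8)/2 = 22.5 while buyers want more, so the quantity traded is 22.5 at price 53.
The demand price at Q = 22.5 is 120.25. CS is the trapezoid between demand and 53 over [0, 22.5]: (1/2)[(154 - 53) + (120.25 - 53)](22.5) = 1892.8125.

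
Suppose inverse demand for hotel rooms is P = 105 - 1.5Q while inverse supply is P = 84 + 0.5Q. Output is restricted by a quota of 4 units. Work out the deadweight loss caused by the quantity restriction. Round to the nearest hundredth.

42.25

Without the quota, 105 - 1.5Q = 84 + 0.5Q gives Q* = 10.5.
At Q = 4 the demand price is 105 - 1.5(4) = 99 and the supply price is 84 + 0.5(4) = 86.
DWL = (1/2)(gap between curves at 4) x (Q* - 4) = (1/2)(13)(6.5) = 42.25.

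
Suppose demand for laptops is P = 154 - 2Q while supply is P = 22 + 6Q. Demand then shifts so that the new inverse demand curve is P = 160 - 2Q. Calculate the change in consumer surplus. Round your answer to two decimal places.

Initial equilibrium: Q_0 = 16.5, P_0 = 121; CS_0 = (1/2)(16.5)(33) = 272.25, PS_0 = (1/2)(16.5)(99) = 816.75.
New equilibrium: 160 - 2Q = 22 + 6Q gives Q_1 = 17.25, P_1 = 125.5; CS_1 = 297.5625, PS_1 = 892.6875.
Change in consumer surplus = 297.5625 - 272.25 = 25.3125.

25.31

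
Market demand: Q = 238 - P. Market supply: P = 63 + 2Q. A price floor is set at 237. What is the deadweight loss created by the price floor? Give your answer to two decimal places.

Rewriting demand in inverse form: P = 238 - Q.
Without the control, 238 - Q = 63 + 2Q so Q* = 58.3333 and P* = 179.6667.
At P = 237, buyers demand (238 - 237)/1 = 1 while sellers would supply more, so the quantity traded is 1 at price 237.
The lost-trades triangle has base Q* - 1 = 57.3333 and height equal to the gap between the curves at Q = 1, which is 237 - 65 = 172. DWL = (1/2)(57.3333)(172) = 4930.6667.

4930.67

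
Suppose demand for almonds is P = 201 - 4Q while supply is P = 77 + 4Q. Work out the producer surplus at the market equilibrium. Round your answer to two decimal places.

480.50

Setting demand equal to supply, 124 = 8Q, so Q* = 15.5 and P* = 139.
Producer surplus is the triangle above supply below P*: (1/2)(15.5)(139 - 77) = (1/2)(15.5)(62) = 480.5.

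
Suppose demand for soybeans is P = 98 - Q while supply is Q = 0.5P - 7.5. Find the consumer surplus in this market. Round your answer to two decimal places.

382.72

Rewriting supply in inverse form: P = 15 + 2Q.
Setting demand equal to supply, 83 = 3Q, so Q* = 27.6667 and P* = 70.3333.
CS is the area between the demand curve and P* from 0 to Q*: (1/2)(27.6667)(27.6667) = 382.7222.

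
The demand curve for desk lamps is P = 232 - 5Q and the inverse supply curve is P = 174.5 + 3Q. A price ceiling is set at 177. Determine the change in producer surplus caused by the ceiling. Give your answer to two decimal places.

Free-market equilibrium: 232 - 5Q = 174.5 + 3Q gives Q* = 7.1875, P* = 196.0625.
At the ceiling price 177, quantity supplied is (177 - 174.5)/3 = 0.8333; supply is the short side, so Q = 0.8333 trades at P = 177.
PS goes from (1/2)(7.1875)(21.5625) = 77.4902 to 1.0417 (computed as (177 - 174.5)(0.8333) - (1/2)(3)(0.8333)^2), a change of -76.4486.

-76.45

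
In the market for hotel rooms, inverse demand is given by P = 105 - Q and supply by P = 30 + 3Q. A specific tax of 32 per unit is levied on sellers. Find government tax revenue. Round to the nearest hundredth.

Pre-tax equilibrium: 105 - Q = 30 + 3Q gives Q* = 18.75, P* = 86.25.
A tax on sellers shifts supply up by 32: 105 - Q = 30 + 3Q + 32, so Q_t = 10.75. Buyers pay P_b = 94.25; sellers receive P_s = P_b - 32 = 62.25.
Tax revenue = t x Q_t = 32 x 10.75 = 344.

344.00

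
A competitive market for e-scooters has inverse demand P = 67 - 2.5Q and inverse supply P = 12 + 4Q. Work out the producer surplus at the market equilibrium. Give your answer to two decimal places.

143.20

Equilibrium: 67 - 2.5Q = 12 + 4Q, so Q* = 8.4615 and P* = 45.8462.
Producer surplus is the triangle above supply below P*: (1/2)(8.4615)(45.8462 - 12) = (1/2)(8.4615)(33.8462) = 143.1953.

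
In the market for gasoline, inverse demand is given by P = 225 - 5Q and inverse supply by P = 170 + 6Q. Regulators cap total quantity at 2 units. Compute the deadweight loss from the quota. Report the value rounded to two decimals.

49.50

Unrestricted equilibrium: Q* = (225 - 170)/(5 + 6) = 5.
At Q = 2 the demand price is 225 - 5(2) = 215 and the supply price is 170 + 6(2) = 182.
DWL = (1/2)(gap between curves at 2) x (Q* - 2) = (1/2)(33)(3) = 49.5.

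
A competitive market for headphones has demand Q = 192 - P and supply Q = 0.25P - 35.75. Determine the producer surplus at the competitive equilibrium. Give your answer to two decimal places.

192.08

Rewriting demand in inverse form: P = 192 - Q.
Rewriting supply in inverse form: P = 143 + 4Q.
Set 192 - Q = 143 + 4Q, which gives 49 = 5Q, so Q* = 9.8 and P* = 192 - (9.8) = 182.2.
Producer surplus is the triangle above supply below P*: (1/2)(9.8)(182.2 - 143) = (1/2)(9.8)(39.2) = 192.08.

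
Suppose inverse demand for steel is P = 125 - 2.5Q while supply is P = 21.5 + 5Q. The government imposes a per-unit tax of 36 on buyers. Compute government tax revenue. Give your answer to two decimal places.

Without the tax, 125 - 2.5Q = 21.5 + 5Q so Q* = 13.8 and P* = 90.5.
With the tax, buyers' net willingness to pay falls by 36: (125 - 36) - 2.5Q = 21.5 + 5Q, so Q_t = 9. Buyers pay P_b = 102.5; sellers receive P_s = P_b - 36 = 66.5.
Tax revenue = t x Q_t = 36 x 9 = 324.

324.00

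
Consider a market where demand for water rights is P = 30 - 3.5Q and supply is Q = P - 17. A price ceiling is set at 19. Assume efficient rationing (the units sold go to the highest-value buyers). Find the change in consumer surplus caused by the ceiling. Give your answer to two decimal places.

0.40

Rewriting supply in inverse form: P = 17 + Q.
Without the control, 30 - 3.5Q = 17 + Q so Q* = 2.8889 and P* = 19.8889.
At the ceiling price 19, quantity supplied is (19 - 17)/1 = 2; supply is the short side, so Q = 2 trades at P = 19.
CS goes from (1/2)(2.8889)(10.1111) = 14.6049 to 15 (computed as (30 - 19)(2) - (1/2)(3.5)(2)^2), a change of 0.3951.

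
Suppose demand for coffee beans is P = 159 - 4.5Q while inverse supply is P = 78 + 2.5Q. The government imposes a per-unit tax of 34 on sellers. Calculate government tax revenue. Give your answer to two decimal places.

Pre-tax equilibrium: 159 - 4.5Q = 78 + 2.5Q gives Q* = 11.5714, P* = 106.9286.
With the tax, sellers need 34 more per unit: 159 - 4.5Q = 78 + 2.5Q + 34, so Q_t = 6.7143. Buyers pay P_b = 128.7857; sellers receive P_s = P_b - 34 = 94.7857.
Tax revenue = t x Q_t = 34 x 6.7143 = 228.2857.

228.29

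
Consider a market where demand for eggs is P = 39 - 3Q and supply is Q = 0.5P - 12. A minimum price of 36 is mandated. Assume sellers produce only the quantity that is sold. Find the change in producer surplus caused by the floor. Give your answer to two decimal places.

2.00

Rewriting supply in inverse form: P = 24 + 2Q.
Without the control, 39 - 3Q = 24 + 2Q so Q* = 3 and P* = 30.
At the floor price 36, quantity demanded is (39 - 36)/3 = 1; demand is the short side, so Q = 1 trades at P = 36.
PS goes from (1/2)(3)(6) = 9 to 11 (computed as (36 - 24)(1) - (1/2)(2)(1)^2), a change of 2.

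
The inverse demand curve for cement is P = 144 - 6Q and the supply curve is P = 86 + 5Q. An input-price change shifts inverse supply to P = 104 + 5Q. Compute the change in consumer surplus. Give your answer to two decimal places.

Initial equilibrium: Q_0 = 5.2727, P_0 = 112.3636; CS_0 = (1/2)(5.2727)(31.6364) = 83.405, PS_0 = (1/2)(5.2727)(26.3636) = 69.5041.
New equilibrium: 144 - 6Q = 104 + 5Q gives Q_1 = 3.6364, P_1 = 122.1818; CS_1 = 39.6694, PS_1 = 33.0579.
Change in consumer surplus = 39.6694 - 83.405 = -43.7355.

-43.74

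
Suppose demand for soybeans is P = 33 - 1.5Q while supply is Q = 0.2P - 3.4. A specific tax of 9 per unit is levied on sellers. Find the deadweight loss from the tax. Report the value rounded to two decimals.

6.23

Rewriting supply in inverse form: P = 17 + 5Q.
Without the tax, 33 - 1.5Q = 17 + 5Q so Q* = 2.4615 and P* = 29.3077.
A tax on sellers shifts supply up by 9: 33 - 1.5Q = 17 + 5Q + 9, so Q_t = 1.0769. Buyers pay P_b = 31.3846; sellers receive P_s = P_b - 9 = 22.3846.
The welfare triangle lost has base Q* - Q_t = 1.3846 and height t = 9, so DWL = (1/2)(1.3846)(9) = 6.2308.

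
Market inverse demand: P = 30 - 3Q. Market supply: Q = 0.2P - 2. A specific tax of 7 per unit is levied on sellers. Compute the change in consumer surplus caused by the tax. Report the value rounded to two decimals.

-5.41

Rewriting supply in inverse form: P = 10 + 5Q.
Pre-tax equilibrium: 30 - 3Q = 10 + 5Q gives Q* = 2.5, P* = 22.5.
A tax on sellers shifts supply up by 7: 30 - 3Q = 10 + 5Q + 7, so Q_t = 1.625. Buyers pay P_b = 25.125; sellers receive P_s = P_b - 7 = 18.125.
CS falls from (1/2)(2.5)(7.5) = 9.375 to (1/2)(1.625)(4.875) = 3.9609, a change of -5.4141.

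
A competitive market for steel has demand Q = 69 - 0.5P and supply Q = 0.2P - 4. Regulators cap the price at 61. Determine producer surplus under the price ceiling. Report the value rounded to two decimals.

168.10

Rewriting demand in inverse form: P = 138 - 2Q.
Rewriting supply in inverse form: P = 20 + 5Q.
Without the control, 138 - 2Q = 20 + 5Q so Q* = 16.8571 and P* = 104.2857.
At P = 61, sellers supply (61 - 20)/5 = 8.2 while buyers want more, so the quantity traded is 8.2 at price 61.
PS is the triangle above supply below 61: (1/2)(8.2)(61 - 20) = 168.1.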